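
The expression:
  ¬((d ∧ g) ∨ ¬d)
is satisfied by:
  {d: True, g: False}


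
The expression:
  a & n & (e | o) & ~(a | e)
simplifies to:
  False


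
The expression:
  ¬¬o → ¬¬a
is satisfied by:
  {a: True, o: False}
  {o: False, a: False}
  {o: True, a: True}


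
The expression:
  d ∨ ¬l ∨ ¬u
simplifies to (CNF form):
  d ∨ ¬l ∨ ¬u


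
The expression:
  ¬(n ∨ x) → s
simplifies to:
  n ∨ s ∨ x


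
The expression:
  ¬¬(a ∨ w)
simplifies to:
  a ∨ w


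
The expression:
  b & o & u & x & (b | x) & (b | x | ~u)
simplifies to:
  b & o & u & x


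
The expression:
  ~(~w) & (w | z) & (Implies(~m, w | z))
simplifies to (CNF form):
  w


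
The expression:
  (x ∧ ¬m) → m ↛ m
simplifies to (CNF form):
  m ∨ ¬x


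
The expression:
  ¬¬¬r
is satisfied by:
  {r: False}


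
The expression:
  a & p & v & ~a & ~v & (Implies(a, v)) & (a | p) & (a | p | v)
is never true.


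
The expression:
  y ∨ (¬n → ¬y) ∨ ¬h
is always true.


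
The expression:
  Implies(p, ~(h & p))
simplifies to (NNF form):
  ~h | ~p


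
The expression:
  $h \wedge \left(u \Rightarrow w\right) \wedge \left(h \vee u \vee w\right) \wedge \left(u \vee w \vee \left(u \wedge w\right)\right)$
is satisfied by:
  {h: True, w: True}


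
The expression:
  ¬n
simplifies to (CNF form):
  ¬n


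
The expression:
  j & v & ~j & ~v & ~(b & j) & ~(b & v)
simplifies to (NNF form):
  False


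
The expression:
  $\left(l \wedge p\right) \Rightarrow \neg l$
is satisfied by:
  {l: False, p: False}
  {p: True, l: False}
  {l: True, p: False}


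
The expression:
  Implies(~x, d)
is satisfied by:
  {x: True, d: True}
  {x: True, d: False}
  {d: True, x: False}


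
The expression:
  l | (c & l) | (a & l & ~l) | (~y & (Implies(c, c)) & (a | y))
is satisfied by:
  {a: True, l: True, y: False}
  {l: True, y: False, a: False}
  {a: True, l: True, y: True}
  {l: True, y: True, a: False}
  {a: True, y: False, l: False}


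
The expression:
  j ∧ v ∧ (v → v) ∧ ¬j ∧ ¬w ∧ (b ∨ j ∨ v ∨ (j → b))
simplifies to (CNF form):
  False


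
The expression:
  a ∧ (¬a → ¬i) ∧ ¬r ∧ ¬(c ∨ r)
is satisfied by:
  {a: True, r: False, c: False}


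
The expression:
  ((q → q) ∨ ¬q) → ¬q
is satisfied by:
  {q: False}


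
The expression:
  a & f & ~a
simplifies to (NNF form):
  False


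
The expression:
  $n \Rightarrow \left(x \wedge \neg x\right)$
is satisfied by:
  {n: False}


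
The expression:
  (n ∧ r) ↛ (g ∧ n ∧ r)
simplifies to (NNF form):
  n ∧ r ∧ ¬g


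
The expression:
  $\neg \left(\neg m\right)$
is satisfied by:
  {m: True}


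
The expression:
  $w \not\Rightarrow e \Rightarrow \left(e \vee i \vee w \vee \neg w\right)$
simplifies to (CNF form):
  $\text{True}$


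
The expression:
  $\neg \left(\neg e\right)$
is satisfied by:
  {e: True}


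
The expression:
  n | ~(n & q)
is always true.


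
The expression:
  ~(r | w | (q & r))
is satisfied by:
  {r: False, w: False}


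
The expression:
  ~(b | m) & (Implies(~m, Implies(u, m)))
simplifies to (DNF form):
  ~b & ~m & ~u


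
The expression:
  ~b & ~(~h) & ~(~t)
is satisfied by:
  {t: True, h: True, b: False}


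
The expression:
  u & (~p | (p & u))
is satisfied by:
  {u: True}


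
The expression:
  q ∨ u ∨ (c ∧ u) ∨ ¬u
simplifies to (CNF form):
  True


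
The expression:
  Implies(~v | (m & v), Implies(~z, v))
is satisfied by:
  {z: True, v: True}
  {z: True, v: False}
  {v: True, z: False}


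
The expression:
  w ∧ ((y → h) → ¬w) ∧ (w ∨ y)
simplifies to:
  w ∧ y ∧ ¬h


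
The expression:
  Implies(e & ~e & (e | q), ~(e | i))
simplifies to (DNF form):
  True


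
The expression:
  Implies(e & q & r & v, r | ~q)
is always true.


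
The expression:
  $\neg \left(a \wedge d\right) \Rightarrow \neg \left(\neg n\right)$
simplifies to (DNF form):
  $n \vee \left(a \wedge d\right)$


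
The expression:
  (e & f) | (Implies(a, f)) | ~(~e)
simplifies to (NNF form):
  e | f | ~a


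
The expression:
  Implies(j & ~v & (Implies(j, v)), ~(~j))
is always true.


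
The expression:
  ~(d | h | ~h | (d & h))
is never true.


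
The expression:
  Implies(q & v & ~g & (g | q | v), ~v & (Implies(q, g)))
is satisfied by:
  {g: True, v: False, q: False}
  {g: False, v: False, q: False}
  {q: True, g: True, v: False}
  {q: True, g: False, v: False}
  {v: True, g: True, q: False}
  {v: True, g: False, q: False}
  {v: True, q: True, g: True}


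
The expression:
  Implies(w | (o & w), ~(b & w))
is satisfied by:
  {w: False, b: False}
  {b: True, w: False}
  {w: True, b: False}


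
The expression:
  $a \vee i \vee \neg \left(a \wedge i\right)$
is always true.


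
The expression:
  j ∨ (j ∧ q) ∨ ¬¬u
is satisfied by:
  {u: True, j: True}
  {u: True, j: False}
  {j: True, u: False}


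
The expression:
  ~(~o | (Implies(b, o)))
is never true.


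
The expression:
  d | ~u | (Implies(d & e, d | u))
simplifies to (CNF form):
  True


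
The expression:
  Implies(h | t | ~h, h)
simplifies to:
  h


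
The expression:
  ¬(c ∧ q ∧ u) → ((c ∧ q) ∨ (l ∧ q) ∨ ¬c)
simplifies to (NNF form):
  q ∨ ¬c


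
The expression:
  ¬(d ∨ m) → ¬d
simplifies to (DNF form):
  True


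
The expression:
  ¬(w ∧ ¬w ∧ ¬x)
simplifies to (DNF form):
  True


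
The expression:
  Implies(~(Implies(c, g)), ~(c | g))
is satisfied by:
  {g: True, c: False}
  {c: False, g: False}
  {c: True, g: True}


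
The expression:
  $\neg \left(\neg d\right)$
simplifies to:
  $d$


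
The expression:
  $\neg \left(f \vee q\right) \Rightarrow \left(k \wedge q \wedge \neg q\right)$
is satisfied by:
  {q: True, f: True}
  {q: True, f: False}
  {f: True, q: False}


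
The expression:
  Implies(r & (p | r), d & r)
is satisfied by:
  {d: True, r: False}
  {r: False, d: False}
  {r: True, d: True}


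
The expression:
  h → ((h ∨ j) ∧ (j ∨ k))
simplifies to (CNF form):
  j ∨ k ∨ ¬h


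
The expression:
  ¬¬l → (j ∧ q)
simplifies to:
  (j ∧ q) ∨ ¬l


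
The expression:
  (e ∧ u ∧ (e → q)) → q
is always true.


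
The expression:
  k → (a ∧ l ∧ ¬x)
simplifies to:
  (a ∧ l ∧ ¬x) ∨ ¬k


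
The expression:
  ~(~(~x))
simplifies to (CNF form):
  ~x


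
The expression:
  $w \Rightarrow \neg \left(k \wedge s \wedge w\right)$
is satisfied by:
  {s: False, k: False, w: False}
  {w: True, s: False, k: False}
  {k: True, s: False, w: False}
  {w: True, k: True, s: False}
  {s: True, w: False, k: False}
  {w: True, s: True, k: False}
  {k: True, s: True, w: False}


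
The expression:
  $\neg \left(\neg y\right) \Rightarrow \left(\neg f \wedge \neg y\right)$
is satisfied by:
  {y: False}


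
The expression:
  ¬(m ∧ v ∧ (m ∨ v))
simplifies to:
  ¬m ∨ ¬v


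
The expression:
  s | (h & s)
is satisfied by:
  {s: True}


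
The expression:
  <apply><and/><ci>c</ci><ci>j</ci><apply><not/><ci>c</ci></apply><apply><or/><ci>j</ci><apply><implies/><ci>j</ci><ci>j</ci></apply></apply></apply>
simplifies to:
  <false/>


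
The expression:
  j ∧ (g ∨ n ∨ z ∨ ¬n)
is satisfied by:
  {j: True}


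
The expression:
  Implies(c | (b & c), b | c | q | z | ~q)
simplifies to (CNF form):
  True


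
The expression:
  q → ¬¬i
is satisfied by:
  {i: True, q: False}
  {q: False, i: False}
  {q: True, i: True}


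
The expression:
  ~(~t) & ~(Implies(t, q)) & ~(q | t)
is never true.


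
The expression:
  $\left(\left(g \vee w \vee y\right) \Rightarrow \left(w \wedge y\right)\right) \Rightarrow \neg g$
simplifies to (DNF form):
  $\neg g \vee \neg w \vee \neg y$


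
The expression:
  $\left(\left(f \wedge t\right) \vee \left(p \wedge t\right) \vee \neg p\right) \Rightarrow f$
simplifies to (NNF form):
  $f \vee \left(p \wedge \neg t\right)$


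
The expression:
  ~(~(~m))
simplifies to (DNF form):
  ~m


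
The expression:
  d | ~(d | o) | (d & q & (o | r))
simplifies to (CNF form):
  d | ~o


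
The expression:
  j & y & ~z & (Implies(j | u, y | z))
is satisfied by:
  {j: True, y: True, z: False}


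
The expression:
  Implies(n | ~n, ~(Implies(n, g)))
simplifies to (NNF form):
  n & ~g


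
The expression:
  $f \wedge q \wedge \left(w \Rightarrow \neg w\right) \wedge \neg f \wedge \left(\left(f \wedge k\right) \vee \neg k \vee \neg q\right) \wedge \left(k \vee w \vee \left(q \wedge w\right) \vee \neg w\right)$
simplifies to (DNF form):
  $\text{False}$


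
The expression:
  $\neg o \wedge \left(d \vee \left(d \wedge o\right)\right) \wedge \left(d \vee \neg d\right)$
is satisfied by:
  {d: True, o: False}


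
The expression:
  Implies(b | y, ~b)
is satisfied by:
  {b: False}


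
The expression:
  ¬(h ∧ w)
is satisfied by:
  {w: False, h: False}
  {h: True, w: False}
  {w: True, h: False}


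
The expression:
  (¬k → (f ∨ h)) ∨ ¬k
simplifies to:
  True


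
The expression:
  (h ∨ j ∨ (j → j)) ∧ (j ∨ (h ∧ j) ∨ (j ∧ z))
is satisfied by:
  {j: True}


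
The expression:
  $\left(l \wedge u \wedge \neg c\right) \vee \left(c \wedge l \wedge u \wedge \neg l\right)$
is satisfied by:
  {u: True, l: True, c: False}


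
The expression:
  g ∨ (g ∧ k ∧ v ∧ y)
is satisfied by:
  {g: True}


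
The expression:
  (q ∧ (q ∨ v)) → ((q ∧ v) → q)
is always true.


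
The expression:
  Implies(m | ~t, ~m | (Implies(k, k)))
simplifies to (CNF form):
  True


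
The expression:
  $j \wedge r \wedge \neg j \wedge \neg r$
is never true.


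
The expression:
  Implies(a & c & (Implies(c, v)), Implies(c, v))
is always true.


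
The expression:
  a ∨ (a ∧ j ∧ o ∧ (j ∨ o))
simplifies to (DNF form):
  a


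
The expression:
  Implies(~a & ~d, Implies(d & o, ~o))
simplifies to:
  True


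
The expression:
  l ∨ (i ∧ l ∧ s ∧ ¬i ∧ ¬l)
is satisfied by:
  {l: True}


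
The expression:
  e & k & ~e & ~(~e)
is never true.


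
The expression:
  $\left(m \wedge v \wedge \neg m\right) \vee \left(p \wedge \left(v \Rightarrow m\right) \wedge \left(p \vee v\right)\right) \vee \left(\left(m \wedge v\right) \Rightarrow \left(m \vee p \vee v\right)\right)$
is always true.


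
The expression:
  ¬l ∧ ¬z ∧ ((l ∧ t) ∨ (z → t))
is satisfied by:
  {z: False, l: False}


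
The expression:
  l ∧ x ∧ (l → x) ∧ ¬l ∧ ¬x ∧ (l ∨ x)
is never true.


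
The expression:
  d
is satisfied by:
  {d: True}


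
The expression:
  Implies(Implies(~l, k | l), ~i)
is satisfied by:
  {l: False, i: False, k: False}
  {k: True, l: False, i: False}
  {l: True, k: False, i: False}
  {k: True, l: True, i: False}
  {i: True, k: False, l: False}


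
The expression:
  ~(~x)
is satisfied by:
  {x: True}


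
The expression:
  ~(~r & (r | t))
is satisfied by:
  {r: True, t: False}
  {t: False, r: False}
  {t: True, r: True}


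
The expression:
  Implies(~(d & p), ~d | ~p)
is always true.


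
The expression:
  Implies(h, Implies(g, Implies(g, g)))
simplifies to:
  True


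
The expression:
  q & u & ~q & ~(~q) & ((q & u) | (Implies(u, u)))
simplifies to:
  False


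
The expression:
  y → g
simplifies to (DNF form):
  g ∨ ¬y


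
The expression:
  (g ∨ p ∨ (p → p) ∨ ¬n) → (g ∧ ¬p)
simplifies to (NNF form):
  g ∧ ¬p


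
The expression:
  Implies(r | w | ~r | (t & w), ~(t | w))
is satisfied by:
  {w: False, t: False}


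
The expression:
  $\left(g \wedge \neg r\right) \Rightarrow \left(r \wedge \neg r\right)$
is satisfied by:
  {r: True, g: False}
  {g: False, r: False}
  {g: True, r: True}


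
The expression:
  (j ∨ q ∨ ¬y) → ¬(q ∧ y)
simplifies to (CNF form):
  ¬q ∨ ¬y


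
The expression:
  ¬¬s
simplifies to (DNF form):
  s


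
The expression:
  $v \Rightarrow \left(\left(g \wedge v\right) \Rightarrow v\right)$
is always true.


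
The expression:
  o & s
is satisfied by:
  {s: True, o: True}


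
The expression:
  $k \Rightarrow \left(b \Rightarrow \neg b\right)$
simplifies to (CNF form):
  $\neg b \vee \neg k$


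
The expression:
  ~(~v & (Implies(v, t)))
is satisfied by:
  {v: True}


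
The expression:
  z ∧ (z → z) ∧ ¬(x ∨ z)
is never true.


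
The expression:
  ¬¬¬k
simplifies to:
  ¬k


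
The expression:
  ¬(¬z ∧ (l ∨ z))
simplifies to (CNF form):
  z ∨ ¬l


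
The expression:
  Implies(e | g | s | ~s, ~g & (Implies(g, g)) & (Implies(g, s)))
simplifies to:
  ~g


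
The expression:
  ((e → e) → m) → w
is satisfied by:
  {w: True, m: False}
  {m: False, w: False}
  {m: True, w: True}


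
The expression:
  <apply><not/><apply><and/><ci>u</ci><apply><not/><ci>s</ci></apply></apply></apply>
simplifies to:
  <apply><or/><ci>s</ci><apply><not/><ci>u</ci></apply></apply>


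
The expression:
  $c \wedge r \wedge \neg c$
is never true.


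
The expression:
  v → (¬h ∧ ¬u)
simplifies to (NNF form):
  (¬h ∧ ¬u) ∨ ¬v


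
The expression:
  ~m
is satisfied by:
  {m: False}


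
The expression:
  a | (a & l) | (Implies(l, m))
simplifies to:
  a | m | ~l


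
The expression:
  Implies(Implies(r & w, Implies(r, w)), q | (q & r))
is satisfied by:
  {q: True}


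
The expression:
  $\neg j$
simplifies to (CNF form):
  $\neg j$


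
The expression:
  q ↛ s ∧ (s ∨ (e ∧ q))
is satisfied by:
  {e: True, q: True, s: False}


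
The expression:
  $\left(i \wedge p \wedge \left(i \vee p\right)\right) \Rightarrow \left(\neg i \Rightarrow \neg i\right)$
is always true.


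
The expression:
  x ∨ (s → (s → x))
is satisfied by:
  {x: True, s: False}
  {s: False, x: False}
  {s: True, x: True}


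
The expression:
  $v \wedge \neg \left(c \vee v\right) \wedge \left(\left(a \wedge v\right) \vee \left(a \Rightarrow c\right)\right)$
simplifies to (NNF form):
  $\text{False}$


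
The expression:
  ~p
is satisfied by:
  {p: False}


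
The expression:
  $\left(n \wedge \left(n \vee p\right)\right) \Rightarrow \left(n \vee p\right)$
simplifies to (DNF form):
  $\text{True}$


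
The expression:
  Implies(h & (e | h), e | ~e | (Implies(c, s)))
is always true.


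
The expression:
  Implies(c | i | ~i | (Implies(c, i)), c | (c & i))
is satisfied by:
  {c: True}


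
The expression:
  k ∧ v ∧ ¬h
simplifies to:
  k ∧ v ∧ ¬h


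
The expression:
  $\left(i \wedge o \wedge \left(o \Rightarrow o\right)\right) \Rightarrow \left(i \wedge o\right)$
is always true.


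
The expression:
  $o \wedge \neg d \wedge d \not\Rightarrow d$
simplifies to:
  $\text{False}$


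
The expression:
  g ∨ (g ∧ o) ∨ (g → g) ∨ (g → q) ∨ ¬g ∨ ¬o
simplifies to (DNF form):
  True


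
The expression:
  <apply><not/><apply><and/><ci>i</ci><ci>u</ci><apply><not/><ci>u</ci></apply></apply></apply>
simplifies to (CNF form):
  <true/>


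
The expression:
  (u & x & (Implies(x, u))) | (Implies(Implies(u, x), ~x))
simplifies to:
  u | ~x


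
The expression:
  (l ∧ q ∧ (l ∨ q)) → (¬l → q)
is always true.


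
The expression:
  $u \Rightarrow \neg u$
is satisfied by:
  {u: False}


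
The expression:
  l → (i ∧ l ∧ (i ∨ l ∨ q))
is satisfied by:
  {i: True, l: False}
  {l: False, i: False}
  {l: True, i: True}


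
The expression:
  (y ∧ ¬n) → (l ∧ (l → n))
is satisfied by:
  {n: True, y: False}
  {y: False, n: False}
  {y: True, n: True}


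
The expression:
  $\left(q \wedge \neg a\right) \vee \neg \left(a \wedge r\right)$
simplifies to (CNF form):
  $\neg a \vee \neg r$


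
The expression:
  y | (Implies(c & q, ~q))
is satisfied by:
  {y: True, c: False, q: False}
  {c: False, q: False, y: False}
  {y: True, q: True, c: False}
  {q: True, c: False, y: False}
  {y: True, c: True, q: False}
  {c: True, y: False, q: False}
  {y: True, q: True, c: True}


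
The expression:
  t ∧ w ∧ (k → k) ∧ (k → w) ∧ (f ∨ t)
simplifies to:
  t ∧ w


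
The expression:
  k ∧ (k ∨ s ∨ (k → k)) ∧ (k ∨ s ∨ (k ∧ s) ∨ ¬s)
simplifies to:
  k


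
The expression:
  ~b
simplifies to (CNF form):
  ~b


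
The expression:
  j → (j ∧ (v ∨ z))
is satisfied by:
  {z: True, v: True, j: False}
  {z: True, v: False, j: False}
  {v: True, z: False, j: False}
  {z: False, v: False, j: False}
  {j: True, z: True, v: True}
  {j: True, z: True, v: False}
  {j: True, v: True, z: False}


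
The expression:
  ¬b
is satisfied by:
  {b: False}


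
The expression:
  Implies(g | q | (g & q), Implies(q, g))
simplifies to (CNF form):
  g | ~q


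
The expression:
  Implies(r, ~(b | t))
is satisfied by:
  {t: False, r: False, b: False}
  {b: True, t: False, r: False}
  {t: True, b: False, r: False}
  {b: True, t: True, r: False}
  {r: True, b: False, t: False}


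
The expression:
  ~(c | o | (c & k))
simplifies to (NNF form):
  ~c & ~o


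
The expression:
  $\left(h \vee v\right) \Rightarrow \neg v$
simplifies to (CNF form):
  $\neg v$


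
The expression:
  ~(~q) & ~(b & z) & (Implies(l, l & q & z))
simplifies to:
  q & (z | ~l) & (~b | ~z)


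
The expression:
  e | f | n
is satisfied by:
  {n: True, e: True, f: True}
  {n: True, e: True, f: False}
  {n: True, f: True, e: False}
  {n: True, f: False, e: False}
  {e: True, f: True, n: False}
  {e: True, f: False, n: False}
  {f: True, e: False, n: False}


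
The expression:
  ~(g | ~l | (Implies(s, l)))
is never true.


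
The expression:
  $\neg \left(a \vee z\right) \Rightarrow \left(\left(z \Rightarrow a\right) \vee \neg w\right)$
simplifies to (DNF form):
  $\text{True}$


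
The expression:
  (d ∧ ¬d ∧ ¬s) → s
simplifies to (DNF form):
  True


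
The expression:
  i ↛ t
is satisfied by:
  {i: True, t: False}


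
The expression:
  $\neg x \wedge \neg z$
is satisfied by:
  {x: False, z: False}


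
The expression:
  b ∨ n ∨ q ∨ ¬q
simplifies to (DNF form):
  True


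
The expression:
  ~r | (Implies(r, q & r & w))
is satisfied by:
  {q: True, w: True, r: False}
  {q: True, w: False, r: False}
  {w: True, q: False, r: False}
  {q: False, w: False, r: False}
  {r: True, q: True, w: True}


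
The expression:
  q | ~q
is always true.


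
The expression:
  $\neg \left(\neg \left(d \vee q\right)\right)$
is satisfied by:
  {d: True, q: True}
  {d: True, q: False}
  {q: True, d: False}


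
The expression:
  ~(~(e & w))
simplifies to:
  e & w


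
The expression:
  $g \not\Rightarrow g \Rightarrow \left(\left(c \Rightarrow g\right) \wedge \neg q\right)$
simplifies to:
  $\text{True}$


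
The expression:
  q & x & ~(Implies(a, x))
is never true.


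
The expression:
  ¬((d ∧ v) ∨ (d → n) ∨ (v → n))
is never true.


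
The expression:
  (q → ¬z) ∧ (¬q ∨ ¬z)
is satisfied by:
  {q: False, z: False}
  {z: True, q: False}
  {q: True, z: False}


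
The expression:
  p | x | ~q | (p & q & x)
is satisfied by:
  {x: True, p: True, q: False}
  {x: True, p: False, q: False}
  {p: True, x: False, q: False}
  {x: False, p: False, q: False}
  {x: True, q: True, p: True}
  {x: True, q: True, p: False}
  {q: True, p: True, x: False}


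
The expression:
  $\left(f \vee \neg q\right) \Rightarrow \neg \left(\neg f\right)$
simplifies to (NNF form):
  $f \vee q$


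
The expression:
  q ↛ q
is never true.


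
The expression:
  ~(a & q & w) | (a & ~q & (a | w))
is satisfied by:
  {w: False, q: False, a: False}
  {a: True, w: False, q: False}
  {q: True, w: False, a: False}
  {a: True, q: True, w: False}
  {w: True, a: False, q: False}
  {a: True, w: True, q: False}
  {q: True, w: True, a: False}


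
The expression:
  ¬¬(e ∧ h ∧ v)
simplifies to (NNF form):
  e ∧ h ∧ v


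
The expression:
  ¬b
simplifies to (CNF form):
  ¬b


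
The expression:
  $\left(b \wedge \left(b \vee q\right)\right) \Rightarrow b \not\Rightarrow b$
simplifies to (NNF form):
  $\neg b$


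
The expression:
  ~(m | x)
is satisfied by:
  {x: False, m: False}


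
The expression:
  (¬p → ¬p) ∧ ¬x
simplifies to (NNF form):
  ¬x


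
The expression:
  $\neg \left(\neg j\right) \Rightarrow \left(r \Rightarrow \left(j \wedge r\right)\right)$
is always true.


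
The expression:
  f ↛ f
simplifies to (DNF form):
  False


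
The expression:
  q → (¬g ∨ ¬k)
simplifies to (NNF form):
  ¬g ∨ ¬k ∨ ¬q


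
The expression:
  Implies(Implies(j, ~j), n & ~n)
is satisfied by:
  {j: True}


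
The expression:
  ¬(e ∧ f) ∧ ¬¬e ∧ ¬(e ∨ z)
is never true.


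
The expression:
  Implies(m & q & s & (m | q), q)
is always true.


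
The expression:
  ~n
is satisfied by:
  {n: False}


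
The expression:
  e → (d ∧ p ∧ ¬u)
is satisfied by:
  {p: True, d: True, u: False, e: False}
  {p: True, u: False, d: False, e: False}
  {d: True, p: False, u: False, e: False}
  {p: False, u: False, d: False, e: False}
  {p: True, u: True, d: True, e: False}
  {p: True, u: True, d: False, e: False}
  {u: True, d: True, p: False, e: False}
  {u: True, p: False, d: False, e: False}
  {e: True, p: True, d: True, u: False}


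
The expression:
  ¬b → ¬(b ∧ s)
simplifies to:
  True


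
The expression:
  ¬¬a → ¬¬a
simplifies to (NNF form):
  True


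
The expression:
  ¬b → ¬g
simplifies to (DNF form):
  b ∨ ¬g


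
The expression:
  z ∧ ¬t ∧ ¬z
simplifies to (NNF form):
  False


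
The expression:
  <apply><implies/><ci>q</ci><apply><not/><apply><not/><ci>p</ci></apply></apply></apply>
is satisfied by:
  {p: True, q: False}
  {q: False, p: False}
  {q: True, p: True}


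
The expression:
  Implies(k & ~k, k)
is always true.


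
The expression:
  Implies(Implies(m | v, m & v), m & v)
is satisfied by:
  {m: True, v: True}
  {m: True, v: False}
  {v: True, m: False}


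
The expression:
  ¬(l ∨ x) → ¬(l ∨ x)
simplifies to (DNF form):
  True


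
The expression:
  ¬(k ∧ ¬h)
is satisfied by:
  {h: True, k: False}
  {k: False, h: False}
  {k: True, h: True}


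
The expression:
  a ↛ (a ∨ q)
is never true.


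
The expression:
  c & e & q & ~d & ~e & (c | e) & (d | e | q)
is never true.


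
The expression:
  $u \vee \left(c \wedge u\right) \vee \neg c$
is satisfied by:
  {u: True, c: False}
  {c: False, u: False}
  {c: True, u: True}


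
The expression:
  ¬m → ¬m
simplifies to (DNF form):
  True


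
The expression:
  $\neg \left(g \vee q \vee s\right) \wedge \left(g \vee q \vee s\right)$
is never true.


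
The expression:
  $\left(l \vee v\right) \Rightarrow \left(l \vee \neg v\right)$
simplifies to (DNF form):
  $l \vee \neg v$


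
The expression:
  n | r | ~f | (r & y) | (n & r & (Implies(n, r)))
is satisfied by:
  {n: True, r: True, f: False}
  {n: True, r: False, f: False}
  {r: True, n: False, f: False}
  {n: False, r: False, f: False}
  {f: True, n: True, r: True}
  {f: True, n: True, r: False}
  {f: True, r: True, n: False}


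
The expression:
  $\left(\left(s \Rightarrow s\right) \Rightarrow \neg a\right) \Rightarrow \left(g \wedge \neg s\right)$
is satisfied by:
  {a: True, g: True, s: False}
  {a: True, g: False, s: False}
  {a: True, s: True, g: True}
  {a: True, s: True, g: False}
  {g: True, s: False, a: False}


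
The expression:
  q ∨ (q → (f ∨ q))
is always true.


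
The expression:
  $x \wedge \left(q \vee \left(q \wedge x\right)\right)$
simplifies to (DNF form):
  $q \wedge x$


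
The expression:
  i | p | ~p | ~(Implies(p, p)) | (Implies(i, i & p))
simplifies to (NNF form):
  True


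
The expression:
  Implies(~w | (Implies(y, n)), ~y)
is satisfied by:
  {w: True, n: False, y: False}
  {n: False, y: False, w: False}
  {w: True, n: True, y: False}
  {n: True, w: False, y: False}
  {y: True, w: True, n: False}


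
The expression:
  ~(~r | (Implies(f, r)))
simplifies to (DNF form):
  False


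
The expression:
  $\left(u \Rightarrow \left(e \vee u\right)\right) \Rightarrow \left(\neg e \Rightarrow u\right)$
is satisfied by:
  {e: True, u: True}
  {e: True, u: False}
  {u: True, e: False}


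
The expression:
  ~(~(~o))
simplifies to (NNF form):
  ~o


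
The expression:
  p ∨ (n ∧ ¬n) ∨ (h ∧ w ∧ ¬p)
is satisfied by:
  {p: True, h: True, w: True}
  {p: True, h: True, w: False}
  {p: True, w: True, h: False}
  {p: True, w: False, h: False}
  {h: True, w: True, p: False}


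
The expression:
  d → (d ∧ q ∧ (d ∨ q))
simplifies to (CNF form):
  q ∨ ¬d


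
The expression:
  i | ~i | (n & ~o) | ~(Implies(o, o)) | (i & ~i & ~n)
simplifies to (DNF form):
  True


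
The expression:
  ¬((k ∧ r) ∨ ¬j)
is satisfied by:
  {j: True, k: False, r: False}
  {r: True, j: True, k: False}
  {k: True, j: True, r: False}


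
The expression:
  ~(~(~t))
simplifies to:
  ~t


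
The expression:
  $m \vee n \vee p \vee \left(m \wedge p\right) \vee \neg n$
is always true.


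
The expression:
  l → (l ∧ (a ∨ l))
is always true.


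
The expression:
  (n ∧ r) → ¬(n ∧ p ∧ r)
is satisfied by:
  {p: False, n: False, r: False}
  {r: True, p: False, n: False}
  {n: True, p: False, r: False}
  {r: True, n: True, p: False}
  {p: True, r: False, n: False}
  {r: True, p: True, n: False}
  {n: True, p: True, r: False}


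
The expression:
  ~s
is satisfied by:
  {s: False}


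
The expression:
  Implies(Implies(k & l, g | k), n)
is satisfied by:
  {n: True}


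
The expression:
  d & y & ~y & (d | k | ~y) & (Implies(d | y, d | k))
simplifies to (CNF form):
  False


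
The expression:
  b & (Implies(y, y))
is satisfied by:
  {b: True}


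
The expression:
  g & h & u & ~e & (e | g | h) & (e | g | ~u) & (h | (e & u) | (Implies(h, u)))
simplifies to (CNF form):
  g & h & u & ~e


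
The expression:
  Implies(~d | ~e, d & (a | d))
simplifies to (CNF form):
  d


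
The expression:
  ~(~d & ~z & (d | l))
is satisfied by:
  {d: True, z: True, l: False}
  {d: True, l: False, z: False}
  {z: True, l: False, d: False}
  {z: False, l: False, d: False}
  {d: True, z: True, l: True}
  {d: True, l: True, z: False}
  {z: True, l: True, d: False}


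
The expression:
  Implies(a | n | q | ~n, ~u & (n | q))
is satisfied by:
  {n: True, q: True, u: False}
  {n: True, u: False, q: False}
  {q: True, u: False, n: False}


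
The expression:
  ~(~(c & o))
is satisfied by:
  {c: True, o: True}


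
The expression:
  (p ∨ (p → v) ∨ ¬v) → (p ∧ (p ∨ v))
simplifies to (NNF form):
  p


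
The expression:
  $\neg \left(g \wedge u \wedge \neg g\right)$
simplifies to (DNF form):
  $\text{True}$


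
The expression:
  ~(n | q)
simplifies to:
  ~n & ~q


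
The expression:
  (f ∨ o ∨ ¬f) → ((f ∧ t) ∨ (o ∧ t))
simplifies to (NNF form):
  t ∧ (f ∨ o)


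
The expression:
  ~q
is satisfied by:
  {q: False}


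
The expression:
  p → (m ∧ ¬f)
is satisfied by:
  {m: True, f: False, p: False}
  {f: False, p: False, m: False}
  {m: True, f: True, p: False}
  {f: True, m: False, p: False}
  {p: True, m: True, f: False}


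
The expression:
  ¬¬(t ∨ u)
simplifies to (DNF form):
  t ∨ u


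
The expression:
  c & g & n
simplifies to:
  c & g & n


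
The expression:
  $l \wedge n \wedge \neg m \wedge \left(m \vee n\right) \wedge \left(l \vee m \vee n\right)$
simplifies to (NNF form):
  $l \wedge n \wedge \neg m$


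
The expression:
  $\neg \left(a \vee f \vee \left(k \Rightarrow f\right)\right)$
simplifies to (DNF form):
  $k \wedge \neg a \wedge \neg f$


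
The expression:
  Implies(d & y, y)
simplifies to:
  True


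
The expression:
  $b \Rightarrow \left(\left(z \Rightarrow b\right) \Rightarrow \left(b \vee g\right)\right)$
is always true.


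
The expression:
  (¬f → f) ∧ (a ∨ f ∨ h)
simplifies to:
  f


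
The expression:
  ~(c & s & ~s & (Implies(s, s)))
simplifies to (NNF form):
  True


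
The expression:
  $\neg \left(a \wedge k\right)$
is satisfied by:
  {k: False, a: False}
  {a: True, k: False}
  {k: True, a: False}


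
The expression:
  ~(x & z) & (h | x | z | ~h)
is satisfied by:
  {z: False, x: False}
  {x: True, z: False}
  {z: True, x: False}


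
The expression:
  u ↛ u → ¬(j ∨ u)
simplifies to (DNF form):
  True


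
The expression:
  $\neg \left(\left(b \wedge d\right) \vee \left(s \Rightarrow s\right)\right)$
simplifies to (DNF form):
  $\text{False}$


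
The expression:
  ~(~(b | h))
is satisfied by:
  {b: True, h: True}
  {b: True, h: False}
  {h: True, b: False}


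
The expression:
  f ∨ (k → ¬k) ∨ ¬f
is always true.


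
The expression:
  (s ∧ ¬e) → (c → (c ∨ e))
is always true.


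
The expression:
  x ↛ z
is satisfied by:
  {x: True, z: False}


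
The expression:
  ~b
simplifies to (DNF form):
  ~b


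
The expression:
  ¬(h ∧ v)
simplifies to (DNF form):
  ¬h ∨ ¬v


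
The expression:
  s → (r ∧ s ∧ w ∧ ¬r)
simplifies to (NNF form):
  ¬s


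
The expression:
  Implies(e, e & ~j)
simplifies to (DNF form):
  ~e | ~j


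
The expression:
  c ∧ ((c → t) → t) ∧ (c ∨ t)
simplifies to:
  c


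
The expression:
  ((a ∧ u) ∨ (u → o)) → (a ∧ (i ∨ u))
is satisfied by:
  {a: True, u: True, i: True, o: False}
  {a: True, u: True, i: False, o: False}
  {a: True, o: True, u: True, i: True}
  {a: True, o: True, u: True, i: False}
  {a: True, i: True, u: False, o: False}
  {a: True, o: True, i: True, u: False}
  {u: True, i: True, a: False, o: False}
  {u: True, a: False, i: False, o: False}


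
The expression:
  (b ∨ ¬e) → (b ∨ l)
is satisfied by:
  {b: True, l: True, e: True}
  {b: True, l: True, e: False}
  {b: True, e: True, l: False}
  {b: True, e: False, l: False}
  {l: True, e: True, b: False}
  {l: True, e: False, b: False}
  {e: True, l: False, b: False}


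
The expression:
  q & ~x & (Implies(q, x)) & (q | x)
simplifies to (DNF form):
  False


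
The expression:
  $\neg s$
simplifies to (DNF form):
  $\neg s$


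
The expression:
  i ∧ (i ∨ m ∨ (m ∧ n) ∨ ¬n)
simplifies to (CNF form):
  i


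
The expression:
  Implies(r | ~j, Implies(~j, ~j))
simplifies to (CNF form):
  True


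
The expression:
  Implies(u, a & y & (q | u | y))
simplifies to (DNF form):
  ~u | (a & y)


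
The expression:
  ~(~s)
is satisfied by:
  {s: True}


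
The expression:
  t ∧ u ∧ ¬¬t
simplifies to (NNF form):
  t ∧ u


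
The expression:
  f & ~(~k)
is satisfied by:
  {f: True, k: True}


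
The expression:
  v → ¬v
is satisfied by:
  {v: False}


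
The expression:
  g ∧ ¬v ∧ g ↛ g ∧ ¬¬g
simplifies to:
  False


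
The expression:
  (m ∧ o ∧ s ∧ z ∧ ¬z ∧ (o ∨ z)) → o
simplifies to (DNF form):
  True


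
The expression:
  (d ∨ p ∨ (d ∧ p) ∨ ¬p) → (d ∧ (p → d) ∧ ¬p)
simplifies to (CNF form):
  d ∧ ¬p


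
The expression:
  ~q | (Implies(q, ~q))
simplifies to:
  ~q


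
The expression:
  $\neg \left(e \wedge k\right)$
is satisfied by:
  {k: False, e: False}
  {e: True, k: False}
  {k: True, e: False}


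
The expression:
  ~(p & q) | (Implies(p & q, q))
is always true.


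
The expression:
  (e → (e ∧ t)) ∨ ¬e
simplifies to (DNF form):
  t ∨ ¬e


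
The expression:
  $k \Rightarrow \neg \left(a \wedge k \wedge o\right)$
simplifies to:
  $\neg a \vee \neg k \vee \neg o$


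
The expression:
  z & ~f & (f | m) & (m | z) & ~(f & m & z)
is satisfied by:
  {z: True, m: True, f: False}


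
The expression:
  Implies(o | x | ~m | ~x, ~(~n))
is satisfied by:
  {n: True}


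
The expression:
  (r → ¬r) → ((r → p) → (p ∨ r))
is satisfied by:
  {r: True, p: True}
  {r: True, p: False}
  {p: True, r: False}


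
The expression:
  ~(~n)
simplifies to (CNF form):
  n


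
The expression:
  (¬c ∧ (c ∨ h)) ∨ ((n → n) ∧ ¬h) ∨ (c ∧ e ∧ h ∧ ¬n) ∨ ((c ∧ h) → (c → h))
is always true.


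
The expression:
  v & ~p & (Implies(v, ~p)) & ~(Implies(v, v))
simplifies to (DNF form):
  False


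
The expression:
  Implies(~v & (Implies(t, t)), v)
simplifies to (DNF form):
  v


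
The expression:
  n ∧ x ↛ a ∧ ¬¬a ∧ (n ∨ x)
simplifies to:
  False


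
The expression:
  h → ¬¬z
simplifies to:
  z ∨ ¬h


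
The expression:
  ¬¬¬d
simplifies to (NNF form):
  ¬d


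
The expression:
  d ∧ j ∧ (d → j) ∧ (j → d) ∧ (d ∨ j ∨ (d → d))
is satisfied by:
  {j: True, d: True}


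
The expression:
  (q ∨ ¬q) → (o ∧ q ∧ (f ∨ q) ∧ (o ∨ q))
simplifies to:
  o ∧ q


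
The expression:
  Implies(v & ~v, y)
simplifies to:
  True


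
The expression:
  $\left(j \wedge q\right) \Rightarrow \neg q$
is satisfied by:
  {q: False, j: False}
  {j: True, q: False}
  {q: True, j: False}


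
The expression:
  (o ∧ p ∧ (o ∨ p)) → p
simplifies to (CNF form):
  True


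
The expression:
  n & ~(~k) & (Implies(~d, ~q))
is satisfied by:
  {k: True, n: True, d: True, q: False}
  {k: True, n: True, q: False, d: False}
  {k: True, n: True, d: True, q: True}


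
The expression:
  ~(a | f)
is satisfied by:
  {f: False, a: False}


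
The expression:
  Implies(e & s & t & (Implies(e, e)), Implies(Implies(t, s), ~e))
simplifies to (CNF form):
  ~e | ~s | ~t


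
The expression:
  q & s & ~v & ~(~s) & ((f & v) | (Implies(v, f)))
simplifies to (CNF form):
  q & s & ~v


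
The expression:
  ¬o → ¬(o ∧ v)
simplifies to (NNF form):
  True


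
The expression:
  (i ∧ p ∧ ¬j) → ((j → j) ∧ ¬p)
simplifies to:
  j ∨ ¬i ∨ ¬p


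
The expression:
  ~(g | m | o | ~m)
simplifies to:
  False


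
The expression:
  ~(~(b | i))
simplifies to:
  b | i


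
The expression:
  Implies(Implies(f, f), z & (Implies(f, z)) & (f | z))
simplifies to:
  z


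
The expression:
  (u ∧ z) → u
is always true.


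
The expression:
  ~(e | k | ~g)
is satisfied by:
  {g: True, e: False, k: False}


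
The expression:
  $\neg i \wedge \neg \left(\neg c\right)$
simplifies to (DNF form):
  $c \wedge \neg i$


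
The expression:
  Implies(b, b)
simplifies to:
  True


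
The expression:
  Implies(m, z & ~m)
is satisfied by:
  {m: False}


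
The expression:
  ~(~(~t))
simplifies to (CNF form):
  ~t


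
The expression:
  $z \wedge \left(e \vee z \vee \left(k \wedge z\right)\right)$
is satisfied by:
  {z: True}


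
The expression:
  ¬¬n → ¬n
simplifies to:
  ¬n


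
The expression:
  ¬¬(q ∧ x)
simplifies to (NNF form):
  q ∧ x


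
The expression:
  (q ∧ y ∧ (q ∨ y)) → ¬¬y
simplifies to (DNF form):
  True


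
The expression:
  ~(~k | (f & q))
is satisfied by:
  {k: True, q: False, f: False}
  {f: True, k: True, q: False}
  {q: True, k: True, f: False}


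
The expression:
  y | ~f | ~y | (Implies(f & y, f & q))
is always true.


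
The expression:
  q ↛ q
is never true.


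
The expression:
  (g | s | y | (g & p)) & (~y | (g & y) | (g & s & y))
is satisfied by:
  {g: True, s: True, y: False}
  {g: True, y: False, s: False}
  {g: True, s: True, y: True}
  {g: True, y: True, s: False}
  {s: True, y: False, g: False}


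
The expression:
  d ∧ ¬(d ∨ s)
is never true.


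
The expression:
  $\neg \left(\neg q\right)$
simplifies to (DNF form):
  $q$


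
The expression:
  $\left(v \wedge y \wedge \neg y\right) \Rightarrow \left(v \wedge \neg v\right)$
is always true.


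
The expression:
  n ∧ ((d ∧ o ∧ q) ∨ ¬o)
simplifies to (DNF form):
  (n ∧ ¬o) ∨ (d ∧ n ∧ q) ∨ (d ∧ n ∧ ¬o) ∨ (n ∧ q ∧ ¬o)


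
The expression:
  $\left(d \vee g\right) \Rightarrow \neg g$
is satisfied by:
  {g: False}


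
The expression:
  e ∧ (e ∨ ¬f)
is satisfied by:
  {e: True}


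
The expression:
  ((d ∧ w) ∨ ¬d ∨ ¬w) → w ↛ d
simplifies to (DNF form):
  w ∧ ¬d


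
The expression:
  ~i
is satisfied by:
  {i: False}


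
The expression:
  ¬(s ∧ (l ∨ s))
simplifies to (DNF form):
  ¬s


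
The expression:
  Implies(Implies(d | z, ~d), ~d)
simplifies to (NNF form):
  True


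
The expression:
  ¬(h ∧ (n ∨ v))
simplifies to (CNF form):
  (¬h ∨ ¬n) ∧ (¬h ∨ ¬v)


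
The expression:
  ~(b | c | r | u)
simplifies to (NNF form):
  ~b & ~c & ~r & ~u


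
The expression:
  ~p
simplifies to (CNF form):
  ~p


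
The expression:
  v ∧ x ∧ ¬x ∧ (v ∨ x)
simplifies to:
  False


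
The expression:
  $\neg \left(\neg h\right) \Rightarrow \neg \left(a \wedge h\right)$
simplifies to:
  $\neg a \vee \neg h$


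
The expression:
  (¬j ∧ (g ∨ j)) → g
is always true.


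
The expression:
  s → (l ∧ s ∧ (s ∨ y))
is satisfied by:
  {l: True, s: False}
  {s: False, l: False}
  {s: True, l: True}


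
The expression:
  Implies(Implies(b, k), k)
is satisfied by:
  {b: True, k: True}
  {b: True, k: False}
  {k: True, b: False}


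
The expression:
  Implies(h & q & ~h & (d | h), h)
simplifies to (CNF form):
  True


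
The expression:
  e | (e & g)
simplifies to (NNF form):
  e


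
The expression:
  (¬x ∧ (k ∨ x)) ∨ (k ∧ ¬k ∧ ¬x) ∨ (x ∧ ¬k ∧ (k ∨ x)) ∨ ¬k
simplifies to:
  ¬k ∨ ¬x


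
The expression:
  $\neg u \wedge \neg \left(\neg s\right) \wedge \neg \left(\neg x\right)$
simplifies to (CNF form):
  $s \wedge x \wedge \neg u$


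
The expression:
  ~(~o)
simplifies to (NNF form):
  o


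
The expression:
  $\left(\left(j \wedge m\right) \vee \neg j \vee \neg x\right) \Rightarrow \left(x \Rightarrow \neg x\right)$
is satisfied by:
  {j: True, m: False, x: False}
  {m: False, x: False, j: False}
  {j: True, m: True, x: False}
  {m: True, j: False, x: False}
  {x: True, j: True, m: False}
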